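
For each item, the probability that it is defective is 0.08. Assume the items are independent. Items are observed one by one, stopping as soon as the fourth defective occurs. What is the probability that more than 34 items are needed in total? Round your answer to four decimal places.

Needing more than 34 items ⇔ fewer than 4 successes in the first 34. With X ~ Binomial(34, 0.08), P(Y > 34) = P(X ≤ 3).
  k=0: C(34,0)·0.08^0·0.92^34 = 0.058720
  k=1: C(34,1)·0.08^1·0.92^33 = 0.173607
  k=2: C(34,2)·0.08^2·0.92^32 = 0.249088
  k=3: C(34,3)·0.08^3·0.92^31 = 0.231038
P(X ≤ 3) = 0.712454

0.7125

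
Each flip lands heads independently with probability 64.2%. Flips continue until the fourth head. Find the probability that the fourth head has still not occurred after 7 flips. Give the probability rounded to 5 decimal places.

Needing more than 7 flips ⇔ fewer than 4 successes in the first 7. With X ~ Binomial(7, 0.642), P(Y > 7) = P(X ≤ 3).
  k=0: C(7,0)·0.642^0·0.358^7 = 0.0007537
  k=1: C(7,1)·0.642^1·0.358^6 = 0.0094609
  k=2: C(7,2)·0.642^2·0.358^5 = 0.0508984
  k=3: C(7,3)·0.642^3·0.358^4 = 0.1521266
P(X ≤ 3) = 0.2132396

0.21324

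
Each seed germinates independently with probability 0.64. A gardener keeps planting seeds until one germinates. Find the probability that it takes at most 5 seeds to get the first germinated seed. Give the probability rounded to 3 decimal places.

Y = number of seeds to the first success; geometric, p = 0.64.
P(Y ≤ 5) = 1 − (1−p)^5 = 1 − 0.00605 = 0.99395

0.994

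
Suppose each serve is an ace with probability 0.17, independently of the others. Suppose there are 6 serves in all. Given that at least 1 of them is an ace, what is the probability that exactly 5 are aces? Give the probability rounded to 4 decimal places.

X ~ Binomial(6, 0.17). Want P(X=5 | X≥1) = P(X=5) / P(X≥1).
P(X=5) = C(6,5)·0.17^5·0.83^1 = 0.000707
P(X≥1) = 1 − 0.326940 = 0.673060
Ratio = 0.000707 / 0.673060 = 0.001051

0.0011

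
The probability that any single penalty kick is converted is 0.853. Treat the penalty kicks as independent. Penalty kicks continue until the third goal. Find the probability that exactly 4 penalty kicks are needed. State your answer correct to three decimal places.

Y = trial on which the third success occurs; negative binomial, r=3, p=0.853.
P(Y=4) = C(3,2) · p^3 · (1−p)^1
= 3 · 0.62065 · 0.147 = 0.27371

0.274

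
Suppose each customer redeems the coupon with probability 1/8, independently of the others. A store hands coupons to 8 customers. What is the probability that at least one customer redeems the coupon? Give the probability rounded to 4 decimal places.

P(at least one) = 1 − P(none) = 1 − (1 − 0.125)^8
= 1 − 0.343609 = 0.656391

0.6564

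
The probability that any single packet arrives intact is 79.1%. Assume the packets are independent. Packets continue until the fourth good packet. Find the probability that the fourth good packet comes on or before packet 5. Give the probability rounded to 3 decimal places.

Finishing within 5 packets ⇔ at least 4 successes in the first 5. With X ~ Binomial(5, 0.791), P(Y ≤ 5) = 1 − P(X ≤ 3).
  k=0: C(5,0)·0.791^0·0.209^5 = 0.00040
  k=1: C(5,1)·0.791^1·0.209^4 = 0.00755
  k=2: C(5,2)·0.791^2·0.209^3 = 0.05712
  k=3: C(5,3)·0.791^3·0.209^2 = 0.21618
1 − 0.28125 = 0.71875

0.719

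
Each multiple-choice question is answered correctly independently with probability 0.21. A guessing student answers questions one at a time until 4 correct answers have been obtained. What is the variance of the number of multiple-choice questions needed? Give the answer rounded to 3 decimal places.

71.655

Y = total multiple-choice questions until the fourth success; negative binomial with r=4, p=0.21.
Var(Y) = r(1−p)/p² = 4·0.79 / 0.21² = 71.65533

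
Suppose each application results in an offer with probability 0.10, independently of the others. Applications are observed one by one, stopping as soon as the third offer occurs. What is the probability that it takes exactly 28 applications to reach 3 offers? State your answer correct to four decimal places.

0.0252

Y = trial on which the third success occurs; negative binomial, r=3, p=0.10.
P(Y=28) = C(27,2) · p^3 · (1−p)^25
= 351 · 0.001 · 0.07179 = 0.025198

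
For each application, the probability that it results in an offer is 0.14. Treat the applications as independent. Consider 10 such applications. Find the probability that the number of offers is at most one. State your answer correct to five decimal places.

0.58156

X ~ Binomial(10, 0.14); P(X ≤ 1) = Σ C(10,k) p^k (1−p)^(10−k) over k:
  k=0: C(10,0)·0.14^0·0.86^10 = 0.2213016
  k=1: C(10,1)·0.14^1·0.86^9 = 0.3602584
Total = 0.5815600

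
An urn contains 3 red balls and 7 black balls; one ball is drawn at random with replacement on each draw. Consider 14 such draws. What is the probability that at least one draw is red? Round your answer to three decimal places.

P(at least one) = 1 − P(none) = 1 − (1 − 0.30)^14
= 1 − 0.00678 = 0.99322

0.993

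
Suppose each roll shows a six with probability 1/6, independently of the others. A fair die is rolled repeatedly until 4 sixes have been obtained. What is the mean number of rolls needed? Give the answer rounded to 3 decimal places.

24.000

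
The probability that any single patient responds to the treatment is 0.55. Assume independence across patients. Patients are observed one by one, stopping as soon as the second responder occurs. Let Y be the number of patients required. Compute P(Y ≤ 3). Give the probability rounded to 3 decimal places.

0.575

Finishing within 3 patients ⇔ at least 2 successes in the first 3. With X ~ Binomial(3, 0.55), P(Y ≤ 3) = 1 − P(X ≤ 1).
  k=0: C(3,0)·0.55^0·0.45^3 = 0.09112
  k=1: C(3,1)·0.55^1·0.45^2 = 0.33413
1 − 0.42525 = 0.57475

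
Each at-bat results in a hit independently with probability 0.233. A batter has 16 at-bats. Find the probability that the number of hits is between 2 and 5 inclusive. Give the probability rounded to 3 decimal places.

X ~ Binomial(16, 0.233); P(2 ≤ X ≤ 5) = Σ C(16,k) p^k (1−p)^(16−k) over k:
  k=2: C(16,2)·0.233^2·0.767^14 = 0.15886
  k=3: C(16,3)·0.233^3·0.767^13 = 0.22521
  k=4: C(16,4)·0.233^4·0.767^12 = 0.22235
  k=5: C(16,5)·0.233^5·0.767^11 = 0.16211
Total = 0.76854

0.769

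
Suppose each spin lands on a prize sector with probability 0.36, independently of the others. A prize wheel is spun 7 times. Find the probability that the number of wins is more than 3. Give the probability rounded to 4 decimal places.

0.2167

X ~ Binomial(7, 0.36); P(X ≥ 4) = Σ C(7,k) p^k (1−p)^(7−k) over k:
  k=4: C(7,4)·0.36^4·0.64^3 = 0.154105
  k=5: C(7,5)·0.36^5·0.64^2 = 0.052011
  k=6: C(7,6)·0.36^6·0.64^1 = 0.009752
  k=7: C(7,7)·0.36^7·0.64^0 = 0.000784
Total = 0.216652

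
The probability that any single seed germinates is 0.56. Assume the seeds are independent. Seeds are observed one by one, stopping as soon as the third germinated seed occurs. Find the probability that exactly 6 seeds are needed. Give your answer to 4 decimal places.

Y = trial on which the third success occurs; negative binomial, r=3, p=0.56.
P(Y=6) = C(5,2) · p^3 · (1−p)^3
= 10 · 0.17562 · 0.085184 = 0.149597

0.1496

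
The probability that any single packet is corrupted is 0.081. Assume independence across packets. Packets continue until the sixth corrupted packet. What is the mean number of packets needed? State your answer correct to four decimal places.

Y = total packets until the sixth success; negative binomial with r=6, p=0.081.
E[Y] = r / p = 6 / 0.081 = 74.074074

74.0741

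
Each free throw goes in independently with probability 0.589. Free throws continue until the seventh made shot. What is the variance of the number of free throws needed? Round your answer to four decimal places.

8.2930

Y = total free throws until the seventh success; negative binomial with r=7, p=0.589.
Var(Y) = r(1−p)/p² = 7·0.411 / 0.589² = 8.292954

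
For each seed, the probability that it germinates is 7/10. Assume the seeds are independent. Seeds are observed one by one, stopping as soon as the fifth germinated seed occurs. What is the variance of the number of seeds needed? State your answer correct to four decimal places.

3.0612

Y = total seeds until the fifth success; negative binomial with r=5, p=0.70.
Var(Y) = r(1−p)/p² = 5·0.30 / 0.70² = 3.061224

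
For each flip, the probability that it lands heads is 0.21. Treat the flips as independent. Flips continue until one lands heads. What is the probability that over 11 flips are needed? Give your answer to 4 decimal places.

0.0748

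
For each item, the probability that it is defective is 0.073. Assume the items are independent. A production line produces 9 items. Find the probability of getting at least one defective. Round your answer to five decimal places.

0.49450

P(at least one) = 1 − P(none) = 1 − (1 − 0.073)^9
= 1 − 0.5054959 = 0.4945041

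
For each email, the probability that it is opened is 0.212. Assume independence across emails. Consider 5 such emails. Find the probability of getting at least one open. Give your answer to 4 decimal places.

P(at least one) = 1 − P(none) = 1 − (1 − 0.212)^5
= 1 − 0.303830 = 0.696170

0.6962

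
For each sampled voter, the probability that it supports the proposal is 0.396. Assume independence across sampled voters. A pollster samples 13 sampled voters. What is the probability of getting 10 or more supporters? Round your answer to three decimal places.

0.007

X ~ Binomial(13, 0.396); P(X ≥ 10) = Σ C(13,k) p^k (1−p)^(13−k) over k:
  k=10: C(13,10)·0.396^10·0.604^3 = 0.00598
  k=11: C(13,11)·0.396^11·0.604^2 = 0.00107
  k=12: C(13,12)·0.396^12·0.604^1 = 0.00012
  k=13: C(13,13)·0.396^13·0.604^0 = 0.00001
Total = 0.00717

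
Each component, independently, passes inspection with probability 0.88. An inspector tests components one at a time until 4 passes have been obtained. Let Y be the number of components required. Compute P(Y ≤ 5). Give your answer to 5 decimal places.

Finishing within 5 components ⇔ at least 4 successes in the first 5. With X ~ Binomial(5, 0.88), P(Y ≤ 5) = 1 − P(X ≤ 3).
  k=0: C(5,0)·0.88^0·0.12^5 = 0.0000249
  k=1: C(5,1)·0.88^1·0.12^4 = 0.0009124
  k=2: C(5,2)·0.88^2·0.12^3 = 0.0133816
  k=3: C(5,3)·0.88^3·0.12^2 = 0.0981320
1 − 0.1124509 = 0.8875491

0.88755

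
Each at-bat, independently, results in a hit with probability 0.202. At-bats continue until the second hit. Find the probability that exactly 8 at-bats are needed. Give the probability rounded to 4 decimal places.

Y = trial on which the second success occurs; negative binomial, r=2, p=0.202.
P(Y=8) = C(7,1) · p^2 · (1−p)^6
= 7 · 0.040804 · 0.25824 = 0.073760

0.0738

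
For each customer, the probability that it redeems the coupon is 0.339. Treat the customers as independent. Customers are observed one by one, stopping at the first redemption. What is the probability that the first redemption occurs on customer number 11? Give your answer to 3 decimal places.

0.005

Geometric (trials to first success), p = 0.339.
P(Y = 11) = (1−p)^10 · p = 0.015923 · 0.339 = 0.00540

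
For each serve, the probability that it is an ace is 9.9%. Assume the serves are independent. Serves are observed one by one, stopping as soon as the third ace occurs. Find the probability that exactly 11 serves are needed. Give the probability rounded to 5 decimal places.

Y = trial on which the third success occurs; negative binomial, r=3, p=0.099.
P(Y=11) = C(10,2) · p^3 · (1−p)^8
= 45 · 0.0009703 · 0.43431 = 0.0189634

0.01896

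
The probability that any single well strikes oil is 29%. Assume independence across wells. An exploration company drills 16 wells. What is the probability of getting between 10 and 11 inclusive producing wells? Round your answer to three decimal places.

0.005

X ~ Binomial(16, 0.29); P(10 ≤ X ≤ 11) = Σ C(16,k) p^k (1−p)^(16−k) over k:
  k=10: C(16,10)·0.29^10·0.71^6 = 0.00432
  k=11: C(16,11)·0.29^11·0.71^5 = 0.00096
Total = 0.00528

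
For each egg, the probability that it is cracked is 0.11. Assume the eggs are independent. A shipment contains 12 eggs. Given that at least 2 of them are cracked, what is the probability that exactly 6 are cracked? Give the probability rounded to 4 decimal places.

X ~ Binomial(12, 0.11). Want P(X=6 | X≥2) = P(X=6) / P(X≥2).
P(X=6) = C(12,6)·0.11^6·0.89^6 = 0.000814
P(X≥2) = 1 − 0.246990 − 0.366323 = 0.386687
Ratio = 0.000814 / 0.386687 = 0.002104

0.0021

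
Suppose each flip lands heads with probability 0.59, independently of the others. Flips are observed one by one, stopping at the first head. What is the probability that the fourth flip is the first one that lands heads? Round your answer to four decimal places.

Geometric (trials to first success), p = 0.59.
P(Y = 4) = (1−p)^3 · p = 0.068921 · 0.59 = 0.040663

0.0407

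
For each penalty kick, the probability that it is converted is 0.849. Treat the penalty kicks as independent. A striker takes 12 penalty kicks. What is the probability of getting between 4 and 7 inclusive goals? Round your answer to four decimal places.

0.0246

X ~ Binomial(12, 0.849); P(4 ≤ X ≤ 7) = Σ C(12,k) p^k (1−p)^(12−k) over k:
  k=4: C(12,4)·0.849^4·0.151^8 = 0.000070
  k=5: C(12,5)·0.849^5·0.151^7 = 0.000625
  k=6: C(12,6)·0.849^6·0.151^6 = 0.004102
  k=7: C(12,7)·0.849^7·0.151^5 = 0.019768
Total = 0.024565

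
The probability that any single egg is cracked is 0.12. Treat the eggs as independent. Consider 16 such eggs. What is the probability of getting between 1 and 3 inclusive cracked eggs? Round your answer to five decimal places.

X ~ Binomial(16, 0.12); P(1 ≤ X ≤ 3) = Σ C(16,k) p^k (1−p)^(16−k) over k:
  k=1: C(16,1)·0.12^1·0.88^15 = 0.2821898
  k=2: C(16,2)·0.12^2·0.88^14 = 0.2886032
  k=3: C(16,3)·0.12^3·0.88^13 = 0.1836566
Total = 0.7544496

0.75445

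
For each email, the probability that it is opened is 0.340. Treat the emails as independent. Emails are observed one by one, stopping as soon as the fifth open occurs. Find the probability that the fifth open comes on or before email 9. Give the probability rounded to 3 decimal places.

0.155

Finishing within 9 emails ⇔ at least 5 successes in the first 9. With X ~ Binomial(9, 0.34), P(Y ≤ 9) = 1 − P(X ≤ 4).
  k=0: C(9,0)·0.34^0·0.66^9 = 0.02376
  k=1: C(9,1)·0.34^1·0.66^8 = 0.11017
  k=2: C(9,2)·0.34^2·0.66^7 = 0.22702
  k=3: C(9,3)·0.34^3·0.66^6 = 0.27288
  k=4: C(9,4)·0.34^4·0.66^5 = 0.21087
1 − 0.84471 = 0.15529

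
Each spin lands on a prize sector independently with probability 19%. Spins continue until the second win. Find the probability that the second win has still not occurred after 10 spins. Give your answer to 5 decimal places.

0.40676

Needing more than 10 spins ⇔ fewer than 2 successes in the first 10. With X ~ Binomial(10, 0.19), P(Y > 10) = P(X ≤ 1).
  k=0: C(10,0)·0.19^0·0.81^10 = 0.1215767
  k=1: C(10,1)·0.19^1·0.81^9 = 0.2851798
P(X ≤ 1) = 0.4067565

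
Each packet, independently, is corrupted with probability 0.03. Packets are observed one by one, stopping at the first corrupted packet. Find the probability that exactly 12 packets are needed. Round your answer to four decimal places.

Geometric (trials to first success), p = 0.03.
P(Y = 12) = (1−p)^11 · p = 0.7153 · 0.03 = 0.021459

0.0215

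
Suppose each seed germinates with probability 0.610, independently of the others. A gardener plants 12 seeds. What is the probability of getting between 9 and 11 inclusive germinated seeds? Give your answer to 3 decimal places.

X ~ Binomial(12, 0.61); P(9 ≤ X ≤ 11) = Σ C(12,k) p^k (1−p)^(12−k) over k:
  k=9: C(12,9)·0.61^9·0.39^3 = 0.15261
  k=10: C(12,10)·0.61^10·0.39^2 = 0.07161
  k=11: C(12,11)·0.61^11·0.39^1 = 0.02036
Total = 0.24458

0.245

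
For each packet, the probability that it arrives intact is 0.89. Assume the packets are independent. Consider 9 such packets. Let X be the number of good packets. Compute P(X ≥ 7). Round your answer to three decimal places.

0.933

X ~ Binomial(9, 0.89); P(X ≥ 7) = Σ C(9,k) p^k (1−p)^(9−k) over k:
  k=7: C(9,7)·0.89^7·0.11^2 = 0.19267
  k=8: C(9,8)·0.89^8·0.11^1 = 0.38972
  k=9: C(9,9)·0.89^9·0.11^0 = 0.35036
Total = 0.93275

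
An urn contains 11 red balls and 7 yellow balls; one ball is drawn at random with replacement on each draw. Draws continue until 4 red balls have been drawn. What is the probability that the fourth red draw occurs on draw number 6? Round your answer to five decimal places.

0.21093

Y = trial on which the fourth success occurs; negative binomial, r=4, p=0.611111.
P(Y=6) = C(5,3) · p^4 · (1−p)^2
= 10 · 0.13947 · 0.15123 = 0.2109268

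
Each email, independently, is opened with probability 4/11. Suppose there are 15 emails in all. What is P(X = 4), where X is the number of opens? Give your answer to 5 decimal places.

X ~ Binomial(n=15, p=0.363636).
P(X=4) = C(15,4) · p^4 · (1−p)^11
= 1365 · 0.017485 · 0.0069304 = 0.1654096

0.16541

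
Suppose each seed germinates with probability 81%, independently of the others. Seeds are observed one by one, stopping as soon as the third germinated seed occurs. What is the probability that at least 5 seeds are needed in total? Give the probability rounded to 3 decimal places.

0.166

Needing more than 4 seeds ⇔ fewer than 3 successes in the first 4. With X ~ Binomial(4, 0.81), P(Y > 4) = P(X ≤ 2).
  k=0: C(4,0)·0.81^0·0.19^4 = 0.00130
  k=1: C(4,1)·0.81^1·0.19^3 = 0.02222
  k=2: C(4,2)·0.81^2·0.19^2 = 0.14211
P(X ≤ 2) = 0.16564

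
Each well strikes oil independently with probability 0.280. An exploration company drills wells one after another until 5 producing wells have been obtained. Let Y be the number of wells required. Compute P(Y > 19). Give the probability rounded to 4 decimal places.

0.3502

Needing more than 19 wells ⇔ fewer than 5 successes in the first 19. With X ~ Binomial(19, 0.28), P(Y > 19) = P(X ≤ 4).
  k=0: C(19,0)·0.28^0·0.72^19 = 0.001947
  k=1: C(19,1)·0.28^1·0.72^18 = 0.014385
  k=2: C(19,2)·0.28^2·0.72^17 = 0.050346
  k=3: C(19,3)·0.28^3·0.72^16 = 0.110948
  k=4: C(19,4)·0.28^4·0.72^15 = 0.172585
P(X ≤ 4) = 0.350210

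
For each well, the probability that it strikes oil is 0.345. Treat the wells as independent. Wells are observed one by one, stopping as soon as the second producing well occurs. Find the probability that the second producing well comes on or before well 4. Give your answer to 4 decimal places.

0.4281

Finishing within 4 wells ⇔ at least 2 successes in the first 4. With X ~ Binomial(4, 0.345), P(Y ≤ 4) = 1 − P(X ≤ 1).
  k=0: C(4,0)·0.345^0·0.655^4 = 0.184062
  k=1: C(4,1)·0.345^1·0.655^3 = 0.387796
1 − 0.571858 = 0.428142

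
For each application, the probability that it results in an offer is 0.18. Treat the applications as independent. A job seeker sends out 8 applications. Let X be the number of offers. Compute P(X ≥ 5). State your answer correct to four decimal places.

0.0065

X ~ Binomial(8, 0.18); P(X ≥ 5) = Σ C(8,k) p^k (1−p)^(8−k) over k:
  k=5: C(8,5)·0.18^5·0.82^3 = 0.005834
  k=6: C(8,6)·0.18^6·0.82^2 = 0.000640
  k=7: C(8,7)·0.18^7·0.82^1 = 0.000040
  k=8: C(8,8)·0.18^8·0.82^0 = 0.000001
Total = 0.006516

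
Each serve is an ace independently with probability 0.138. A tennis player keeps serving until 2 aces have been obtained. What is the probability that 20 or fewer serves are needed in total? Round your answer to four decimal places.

0.7844

Finishing within 20 serves ⇔ at least 2 successes in the first 20. With X ~ Binomial(20, 0.138), P(Y ≤ 20) = 1 − P(X ≤ 1).
  k=0: C(20,0)·0.138^0·0.862^20 = 0.051303
  k=1: C(20,1)·0.138^1·0.862^19 = 0.164266
1 − 0.215569 = 0.784431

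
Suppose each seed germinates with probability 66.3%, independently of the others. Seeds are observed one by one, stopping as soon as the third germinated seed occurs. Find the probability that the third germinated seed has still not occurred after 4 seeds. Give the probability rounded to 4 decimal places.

0.4139

Needing more than 4 seeds ⇔ fewer than 3 successes in the first 4. With X ~ Binomial(4, 0.663), P(Y > 4) = P(X ≤ 2).
  k=0: C(4,0)·0.663^0·0.337^4 = 0.012898
  k=1: C(4,1)·0.663^1·0.337^3 = 0.101499
  k=2: C(4,2)·0.663^2·0.337^2 = 0.299528
P(X ≤ 2) = 0.413926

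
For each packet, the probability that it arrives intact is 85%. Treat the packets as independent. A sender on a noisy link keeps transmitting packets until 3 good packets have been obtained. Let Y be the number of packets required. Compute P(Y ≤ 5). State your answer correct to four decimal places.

0.9734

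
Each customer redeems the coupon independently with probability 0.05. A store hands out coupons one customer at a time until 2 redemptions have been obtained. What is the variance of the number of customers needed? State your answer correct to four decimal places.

760.0000

Y = total customers until the second success; negative binomial with r=2, p=0.05.
Var(Y) = r(1−p)/p² = 2·0.95 / 0.05² = 760.000000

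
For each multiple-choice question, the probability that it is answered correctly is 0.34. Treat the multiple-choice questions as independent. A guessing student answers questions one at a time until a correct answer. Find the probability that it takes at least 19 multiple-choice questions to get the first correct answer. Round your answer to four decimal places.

0.0006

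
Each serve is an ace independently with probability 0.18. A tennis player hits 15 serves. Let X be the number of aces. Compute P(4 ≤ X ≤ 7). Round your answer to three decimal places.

X ~ Binomial(15, 0.18); P(4 ≤ X ≤ 7) = Σ C(15,k) p^k (1−p)^(15−k) over k:
  k=4: C(15,4)·0.18^4·0.82^11 = 0.16150
  k=5: C(15,5)·0.18^5·0.82^10 = 0.07799
  k=6: C(15,6)·0.18^6·0.82^9 = 0.02853
  k=7: C(15,7)·0.18^7·0.82^8 = 0.00805
Total = 0.27608

0.276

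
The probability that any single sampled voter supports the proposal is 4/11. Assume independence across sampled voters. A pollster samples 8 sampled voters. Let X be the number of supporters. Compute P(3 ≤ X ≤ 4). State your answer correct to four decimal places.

0.4817

X ~ Binomial(8, 0.363636); P(3 ≤ X ≤ 4) = Σ C(8,k) p^k (1−p)^(8−k) over k:
  k=3: C(8,3)·0.363636^3·0.636364^5 = 0.281007
  k=4: C(8,4)·0.363636^4·0.636364^4 = 0.200719
Total = 0.481726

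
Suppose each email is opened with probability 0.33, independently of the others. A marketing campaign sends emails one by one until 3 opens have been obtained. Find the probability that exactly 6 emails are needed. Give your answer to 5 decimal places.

Y = trial on which the third success occurs; negative binomial, r=3, p=0.33.
P(Y=6) = C(5,2) · p^3 · (1−p)^3
= 10 · 0.035937 · 0.30076 = 0.1080852

0.10809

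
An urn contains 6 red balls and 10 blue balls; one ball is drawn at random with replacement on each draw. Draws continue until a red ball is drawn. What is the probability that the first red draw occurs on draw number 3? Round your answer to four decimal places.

Geometric (trials to first success), p = 0.375.
P(Y = 3) = (1−p)^2 · p = 0.39062 · 0.375 = 0.146484

0.1465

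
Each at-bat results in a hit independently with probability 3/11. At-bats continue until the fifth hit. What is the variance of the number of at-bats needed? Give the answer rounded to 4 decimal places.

Y = total at-bats until the fifth success; negative binomial with r=5, p=0.272727.
Var(Y) = r(1−p)/p² = 5·0.727273 / 0.272727² = 48.888889

48.8889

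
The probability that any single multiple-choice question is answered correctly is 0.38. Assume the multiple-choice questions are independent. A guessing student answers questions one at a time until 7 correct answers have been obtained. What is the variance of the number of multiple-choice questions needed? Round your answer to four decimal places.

Y = total multiple-choice questions until the seventh success; negative binomial with r=7, p=0.38.
Var(Y) = r(1−p)/p² = 7·0.62 / 0.38² = 30.055402

30.0554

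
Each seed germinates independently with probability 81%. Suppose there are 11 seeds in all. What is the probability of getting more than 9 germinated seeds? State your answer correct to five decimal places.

X ~ Binomial(11, 0.81); P(X ≥ 10) = Σ C(11,k) p^k (1−p)^(11−k) over k:
  k=10: C(11,10)·0.81^10·0.19^1 = 0.2540952
  k=11: C(11,11)·0.81^11·0.19^0 = 0.0984771
Total = 0.3525723

0.35257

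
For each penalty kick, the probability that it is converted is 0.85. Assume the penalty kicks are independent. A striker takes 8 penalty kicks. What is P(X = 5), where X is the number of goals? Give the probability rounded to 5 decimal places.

X ~ Binomial(n=8, p=0.85).
P(X=5) = C(8,5) · p^5 · (1−p)^3
= 56 · 0.44371 · 0.003375 = 0.0838603

0.08386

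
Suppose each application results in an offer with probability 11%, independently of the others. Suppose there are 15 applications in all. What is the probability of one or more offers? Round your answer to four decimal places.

P(at least one) = 1 − P(none) = 1 − (1 − 0.11)^15
= 1 − 0.174121 = 0.825879

0.8259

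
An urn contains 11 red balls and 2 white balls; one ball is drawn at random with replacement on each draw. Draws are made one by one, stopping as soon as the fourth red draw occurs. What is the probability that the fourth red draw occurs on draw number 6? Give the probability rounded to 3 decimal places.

0.121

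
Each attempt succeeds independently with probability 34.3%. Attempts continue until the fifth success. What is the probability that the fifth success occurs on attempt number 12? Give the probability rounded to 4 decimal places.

Y = trial on which the fifth success occurs; negative binomial, r=5, p=0.343.
P(Y=12) = C(11,4) · p^5 · (1−p)^7
= 330 · 0.0047476 · 0.052839 = 0.082783

0.0828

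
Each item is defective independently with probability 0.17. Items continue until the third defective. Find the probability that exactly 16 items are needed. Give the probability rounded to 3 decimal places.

Y = trial on which the third success occurs; negative binomial, r=3, p=0.17.
P(Y=16) = C(15,2) · p^3 · (1−p)^13
= 105 · 0.004913 · 0.088719 = 0.04577

0.046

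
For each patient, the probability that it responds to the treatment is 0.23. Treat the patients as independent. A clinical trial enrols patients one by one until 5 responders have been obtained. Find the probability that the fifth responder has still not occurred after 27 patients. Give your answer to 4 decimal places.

0.2223

Needing more than 27 patients ⇔ fewer than 5 successes in the first 27. With X ~ Binomial(27, 0.23), P(Y > 27) = P(X ≤ 4).
  k=0: C(27,0)·0.23^0·0.77^27 = 0.000861
  k=1: C(27,1)·0.23^1·0.77^26 = 0.006948
  k=2: C(27,2)·0.23^2·0.77^25 = 0.026979
  k=3: C(27,3)·0.23^3·0.77^24 = 0.067156
  k=4: C(27,4)·0.23^4·0.77^23 = 0.120358
P(X ≤ 4) = 0.222303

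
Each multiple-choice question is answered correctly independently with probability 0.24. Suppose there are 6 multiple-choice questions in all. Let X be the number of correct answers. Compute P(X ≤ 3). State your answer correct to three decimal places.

0.967

X ~ Binomial(6, 0.24); P(X ≤ 3) = Σ C(6,k) p^k (1−p)^(6−k) over k:
  k=0: C(6,0)·0.24^0·0.76^6 = 0.19270
  k=1: C(6,1)·0.24^1·0.76^5 = 0.36512
  k=2: C(6,2)·0.24^2·0.76^4 = 0.28825
  k=3: C(6,3)·0.24^3·0.76^3 = 0.12137
Total = 0.96743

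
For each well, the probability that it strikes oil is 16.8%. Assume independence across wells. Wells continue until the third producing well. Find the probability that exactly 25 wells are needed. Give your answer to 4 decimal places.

Y = trial on which the third success occurs; negative binomial, r=3, p=0.168.
P(Y=25) = C(24,2) · p^3 · (1−p)^22
= 276 · 0.0047416 · 0.017487 = 0.022885

0.0229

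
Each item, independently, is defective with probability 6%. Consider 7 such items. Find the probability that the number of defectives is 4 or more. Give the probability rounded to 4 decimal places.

0.0004

X ~ Binomial(7, 0.06); P(X ≥ 4) = Σ C(7,k) p^k (1−p)^(7−k) over k:
  k=4: C(7,4)·0.06^4·0.94^3 = 0.000377
  k=5: C(7,5)·0.06^5·0.94^2 = 0.000014
  k=6: C(7,6)·0.06^6·0.94^1 = 0.000000
  k=7: C(7,7)·0.06^7·0.94^0 = 0.000000
Total = 0.000391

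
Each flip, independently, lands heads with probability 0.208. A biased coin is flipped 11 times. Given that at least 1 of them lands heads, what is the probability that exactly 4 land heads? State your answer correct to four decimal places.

0.1308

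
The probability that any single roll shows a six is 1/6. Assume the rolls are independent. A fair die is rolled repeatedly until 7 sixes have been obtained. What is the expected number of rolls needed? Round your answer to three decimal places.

42.000

Y = total rolls until the seventh success; negative binomial with r=7, p=0.166667.
E[Y] = r / p = 7 / 0.166667 = 42.00000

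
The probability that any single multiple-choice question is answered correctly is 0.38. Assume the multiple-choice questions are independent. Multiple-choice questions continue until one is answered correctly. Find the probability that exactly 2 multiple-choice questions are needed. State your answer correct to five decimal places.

0.23560

Geometric (trials to first success), p = 0.38.
P(Y = 2) = (1−p)^1 · p = 0.62 · 0.38 = 0.2356000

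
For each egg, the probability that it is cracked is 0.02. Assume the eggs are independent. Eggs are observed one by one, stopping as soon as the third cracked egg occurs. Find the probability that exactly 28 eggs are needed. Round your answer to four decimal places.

Y = trial on which the third success occurs; negative binomial, r=3, p=0.02.
P(Y=28) = C(27,2) · p^3 · (1−p)^25
= 351 · 8e-06 · 0.60346 = 0.001695

0.0017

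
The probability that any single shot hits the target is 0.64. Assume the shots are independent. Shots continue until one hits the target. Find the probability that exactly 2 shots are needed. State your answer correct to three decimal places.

0.230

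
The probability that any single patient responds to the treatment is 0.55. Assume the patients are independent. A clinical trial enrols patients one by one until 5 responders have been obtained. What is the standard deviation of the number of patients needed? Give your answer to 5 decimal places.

Y = total patients until the fifth success; negative binomial with r=5, p=0.55.
SD(Y) = √[r(1−p)/p²] = √(7.4380165) = 2.7272727

2.72727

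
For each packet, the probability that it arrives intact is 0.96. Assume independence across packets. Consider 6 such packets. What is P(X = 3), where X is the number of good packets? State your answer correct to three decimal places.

0.001

X ~ Binomial(n=6, p=0.96).
P(X=3) = C(6,3) · p^3 · (1−p)^3
= 20 · 0.88474 · 6.4e-05 = 0.00113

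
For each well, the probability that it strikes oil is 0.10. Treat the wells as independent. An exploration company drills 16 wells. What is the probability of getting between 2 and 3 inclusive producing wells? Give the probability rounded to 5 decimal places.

X ~ Binomial(16, 0.10); P(2 ≤ X ≤ 3) = Σ C(16,k) p^k (1−p)^(16−k) over k:
  k=2: C(16,2)·0.10^2·0.90^14 = 0.2745215
  k=3: C(16,3)·0.10^3·0.90^13 = 0.1423445
Total = 0.4168660

0.41687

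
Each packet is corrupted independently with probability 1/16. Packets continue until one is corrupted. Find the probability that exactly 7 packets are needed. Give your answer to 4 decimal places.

Geometric (trials to first success), p = 0.0625.
P(Y = 7) = (1−p)^6 · p = 0.67893 · 0.0625 = 0.042433

0.0424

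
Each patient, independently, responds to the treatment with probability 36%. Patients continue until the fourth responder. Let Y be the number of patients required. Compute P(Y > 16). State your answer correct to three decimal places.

0.117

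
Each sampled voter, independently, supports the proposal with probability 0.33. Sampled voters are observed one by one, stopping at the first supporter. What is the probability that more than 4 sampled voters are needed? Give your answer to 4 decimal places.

Y = number of sampled voters to the first success; geometric, p = 0.33.
P(Y > 4) = P(first 4 all fail) = (1−p)^4 = 0.201511

0.2015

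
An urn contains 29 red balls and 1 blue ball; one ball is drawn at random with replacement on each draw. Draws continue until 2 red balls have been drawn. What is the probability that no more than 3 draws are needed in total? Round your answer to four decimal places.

0.9967

Finishing within 3 draws ⇔ at least 2 successes in the first 3. With X ~ Binomial(3, 0.966667), P(Y ≤ 3) = 1 − P(X ≤ 1).
  k=0: C(3,0)·0.966667^0·0.033333^3 = 0.000037
  k=1: C(3,1)·0.966667^1·0.033333^2 = 0.003222
1 − 0.003259 = 0.996741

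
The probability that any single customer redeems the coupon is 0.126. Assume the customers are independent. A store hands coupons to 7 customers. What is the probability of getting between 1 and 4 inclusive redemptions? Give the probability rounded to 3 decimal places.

0.610

X ~ Binomial(7, 0.126); P(1 ≤ X ≤ 4) = Σ C(7,k) p^k (1−p)^(7−k) over k:
  k=1: C(7,1)·0.126^1·0.874^6 = 0.39313
  k=2: C(7,2)·0.126^2·0.874^5 = 0.17003
  k=3: C(7,3)·0.126^3·0.874^4 = 0.04085
  k=4: C(7,4)·0.126^4·0.874^3 = 0.00589
Total = 0.60990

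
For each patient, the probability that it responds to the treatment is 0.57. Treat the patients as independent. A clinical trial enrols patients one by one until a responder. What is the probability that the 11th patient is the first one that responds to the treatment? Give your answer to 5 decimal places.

0.00012

Geometric (trials to first success), p = 0.57.
P(Y = 11) = (1−p)^10 · p = 0.00021611 · 0.57 = 0.0001232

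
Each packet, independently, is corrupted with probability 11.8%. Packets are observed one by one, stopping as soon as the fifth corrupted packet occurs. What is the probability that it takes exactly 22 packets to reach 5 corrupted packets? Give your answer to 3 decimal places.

0.016

Y = trial on which the fifth success occurs; negative binomial, r=5, p=0.118.
P(Y=22) = C(21,4) · p^5 · (1−p)^17
= 5985 · 2.2878e-05 · 0.11829 = 0.01620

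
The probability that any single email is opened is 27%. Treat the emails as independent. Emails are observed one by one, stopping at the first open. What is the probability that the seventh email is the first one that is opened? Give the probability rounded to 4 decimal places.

Geometric (trials to first success), p = 0.27.
P(Y = 7) = (1−p)^6 · p = 0.15133 · 0.27 = 0.040860

0.0409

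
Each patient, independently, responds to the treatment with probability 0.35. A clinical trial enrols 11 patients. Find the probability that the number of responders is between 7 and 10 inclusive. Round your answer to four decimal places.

0.0501

X ~ Binomial(11, 0.35); P(7 ≤ X ≤ 10) = Σ C(11,k) p^k (1−p)^(11−k) over k:
  k=7: C(11,7)·0.35^7·0.65^4 = 0.037900
  k=8: C(11,8)·0.35^8·0.65^3 = 0.010204
  k=9: C(11,9)·0.35^9·0.65^2 = 0.001831
  k=10: C(11,10)·0.35^10·0.65^1 = 0.000197
Total = 0.050133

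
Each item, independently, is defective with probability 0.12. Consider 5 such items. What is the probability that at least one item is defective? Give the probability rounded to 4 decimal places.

P(at least one) = 1 − P(none) = 1 − (1 − 0.12)^5
= 1 − 0.527732 = 0.472268

0.4723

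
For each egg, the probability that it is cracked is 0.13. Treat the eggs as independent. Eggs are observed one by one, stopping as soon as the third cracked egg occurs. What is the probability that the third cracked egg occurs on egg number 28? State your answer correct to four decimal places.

Y = trial on which the third success occurs; negative binomial, r=3, p=0.13.
P(Y=28) = C(27,2) · p^3 · (1−p)^25
= 351 · 0.002197 · 0.03076 = 0.023720

0.0237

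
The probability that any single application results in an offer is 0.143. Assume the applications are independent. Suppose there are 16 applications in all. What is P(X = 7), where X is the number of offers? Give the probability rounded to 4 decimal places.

X ~ Binomial(n=16, p=0.143).
P(X=7) = C(16,7) · p^7 · (1−p)^9
= 11440 · 1.2228e-06 · 0.24936 = 0.003488

0.0035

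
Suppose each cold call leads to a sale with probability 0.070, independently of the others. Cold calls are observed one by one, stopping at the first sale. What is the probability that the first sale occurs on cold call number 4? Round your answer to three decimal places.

0.056

Geometric (trials to first success), p = 0.07.
P(Y = 4) = (1−p)^3 · p = 0.80436 · 0.07 = 0.05630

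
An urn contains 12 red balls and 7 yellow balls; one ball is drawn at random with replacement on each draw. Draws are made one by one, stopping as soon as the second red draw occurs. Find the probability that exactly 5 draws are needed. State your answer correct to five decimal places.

Y = trial on which the second success occurs; negative binomial, r=2, p=0.631579.
P(Y=5) = C(4,1) · p^2 · (1−p)^3
= 4 · 0.39889 · 0.050007 = 0.0797900

0.07979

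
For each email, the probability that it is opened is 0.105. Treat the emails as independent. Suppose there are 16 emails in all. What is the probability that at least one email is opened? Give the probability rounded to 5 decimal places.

0.83050

P(at least one) = 1 − P(none) = 1 − (1 − 0.105)^16
= 1 − 0.1694996 = 0.8305004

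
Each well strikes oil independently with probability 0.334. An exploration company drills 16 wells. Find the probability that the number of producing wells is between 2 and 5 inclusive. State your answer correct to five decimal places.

0.53113

X ~ Binomial(16, 0.334); P(2 ≤ X ≤ 5) = Σ C(16,k) p^k (1−p)^(16−k) over k:
  k=2: C(16,2)·0.334^2·0.666^14 = 0.0452182
  k=3: C(16,3)·0.334^3·0.666^13 = 0.1058260
  k=4: C(16,4)·0.334^4·0.666^12 = 0.1724837
  k=5: C(16,5)·0.334^5·0.666^11 = 0.2076020
Total = 0.5311299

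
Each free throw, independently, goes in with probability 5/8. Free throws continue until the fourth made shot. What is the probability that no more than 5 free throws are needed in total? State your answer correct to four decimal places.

0.3815

Finishing within 5 free throws ⇔ at least 4 successes in the first 5. With X ~ Binomial(5, 0.625), P(Y ≤ 5) = 1 − P(X ≤ 3).
  k=0: C(5,0)·0.625^0·0.375^5 = 0.007416
  k=1: C(5,1)·0.625^1·0.375^4 = 0.061798
  k=2: C(5,2)·0.625^2·0.375^3 = 0.205994
  k=3: C(5,3)·0.625^3·0.375^2 = 0.343323
1 − 0.618530 = 0.381470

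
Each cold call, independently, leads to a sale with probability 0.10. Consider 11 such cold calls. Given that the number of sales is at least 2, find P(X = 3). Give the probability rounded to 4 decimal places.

X ~ Binomial(11, 0.10). Want P(X=3 | X≥2) = P(X=3) / P(X≥2).
P(X=3) = C(11,3)·0.10^3·0.90^8 = 0.071027
P(X≥2) = 1 − 0.313811 − 0.383546 = 0.302643
Ratio = 0.071027 / 0.302643 = 0.234689

0.2347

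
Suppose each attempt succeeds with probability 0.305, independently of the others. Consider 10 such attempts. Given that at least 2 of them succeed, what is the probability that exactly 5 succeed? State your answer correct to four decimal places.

0.1257

X ~ Binomial(10, 0.305). Want P(X=5 | X≥2) = P(X=5) / P(X≥2).
P(X=5) = C(10,5)·0.305^5·0.695^5 = 0.107851
P(X≥2) = 1 − 0.026293 − 0.115389 = 0.858318
Ratio = 0.107851 / 0.858318 = 0.125654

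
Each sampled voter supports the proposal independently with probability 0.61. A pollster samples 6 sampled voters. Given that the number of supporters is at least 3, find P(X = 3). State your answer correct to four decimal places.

X ~ Binomial(6, 0.61). Want P(X=3 | X≥3) = P(X=3) / P(X≥3).
P(X=3) = C(6,3)·0.61^3·0.39^3 = 0.269286
P(X≥3) = 1 − 0.003519 − 0.033022 − 0.129125 = 0.834334
Ratio = 0.269286 / 0.834334 = 0.322755

0.3228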